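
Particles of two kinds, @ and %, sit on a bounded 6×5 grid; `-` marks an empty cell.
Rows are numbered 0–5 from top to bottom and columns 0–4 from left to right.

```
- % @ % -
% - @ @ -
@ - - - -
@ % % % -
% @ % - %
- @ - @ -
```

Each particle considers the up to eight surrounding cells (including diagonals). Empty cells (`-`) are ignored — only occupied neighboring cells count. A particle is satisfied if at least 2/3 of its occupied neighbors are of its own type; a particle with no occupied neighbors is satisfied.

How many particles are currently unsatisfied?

(0,1)% 1/3 not
(0,2)@ 2/4 not
(0,3)% 0/3 not
(1,0)% 1/2 not
(1,2)@ 2/4 not
(1,3)@ 2/3 satisfied
(2,0)@ 1/3 not
(3,0)@ 2/4 not
(3,1)% 3/6 not
(3,2)% 3/4 satisfied
(3,3)% 3/3 satisfied
(4,0)% 1/4 not
(4,1)@ 2/6 not
(4,2)% 3/6 not
(4,4)% 1/2 not
(5,1)@ 1/3 not
(5,3)@ 0/2 not
Unsatisfied: (0,1), (0,2), (0,3), (1,0), (1,2), (2,0), (3,0), (3,1), (4,0), (4,1), (4,2), (4,4), (5,1), (5,3) — 14 in total.

14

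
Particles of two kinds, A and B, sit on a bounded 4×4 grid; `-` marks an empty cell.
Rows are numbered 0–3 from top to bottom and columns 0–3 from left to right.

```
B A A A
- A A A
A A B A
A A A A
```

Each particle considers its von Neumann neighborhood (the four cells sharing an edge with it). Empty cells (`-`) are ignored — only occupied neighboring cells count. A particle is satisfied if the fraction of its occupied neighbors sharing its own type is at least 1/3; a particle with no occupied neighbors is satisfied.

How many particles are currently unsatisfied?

2

Row 0: (0,0)B 0/1 ✗ · (0,1)A 2/3 ✓ · (0,2)A 3/3 ✓ · (0,3)A 2/2 ✓
Row 1: (1,1)A 3/3 ✓ · (1,2)A 3/4 ✓ · (1,3)A 3/3 ✓
Row 2: (2,0)A 2/2 ✓ · (2,1)A 3/4 ✓ · (2,2)B 0/4 ✗ · (2,3)A 2/3 ✓
Row 3: (3,0)A 2/2 ✓ · (3,1)A 3/3 ✓ · (3,2)A 2/3 ✓ · (3,3)A 2/2 ✓
Unsatisfied: (0,0), (2,2) — 2 in total.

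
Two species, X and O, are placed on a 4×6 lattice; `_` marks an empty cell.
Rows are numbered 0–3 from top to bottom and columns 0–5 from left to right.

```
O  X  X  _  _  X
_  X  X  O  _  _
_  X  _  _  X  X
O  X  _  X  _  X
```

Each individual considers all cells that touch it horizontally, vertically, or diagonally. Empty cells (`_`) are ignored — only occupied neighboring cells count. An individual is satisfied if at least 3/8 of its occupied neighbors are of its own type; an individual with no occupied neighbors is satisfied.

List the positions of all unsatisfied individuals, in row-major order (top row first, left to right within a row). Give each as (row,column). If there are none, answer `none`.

(0,0)O 0/2 unhappy
(0,1)X 3/4 ok
(0,2)X 3/4 ok
(0,5)X 0/0 ok
(1,1)X 4/5 ok
(1,2)X 4/5 ok
(1,3)O 0/3 unhappy
(2,1)X 3/4 ok
(2,4)X 3/4 ok
(2,5)X 2/2 ok
(3,0)O 0/2 unhappy
(3,1)X 1/2 ok
(3,3)X 1/1 ok
(3,5)X 2/2 ok

(0,0), (1,3), (3,0)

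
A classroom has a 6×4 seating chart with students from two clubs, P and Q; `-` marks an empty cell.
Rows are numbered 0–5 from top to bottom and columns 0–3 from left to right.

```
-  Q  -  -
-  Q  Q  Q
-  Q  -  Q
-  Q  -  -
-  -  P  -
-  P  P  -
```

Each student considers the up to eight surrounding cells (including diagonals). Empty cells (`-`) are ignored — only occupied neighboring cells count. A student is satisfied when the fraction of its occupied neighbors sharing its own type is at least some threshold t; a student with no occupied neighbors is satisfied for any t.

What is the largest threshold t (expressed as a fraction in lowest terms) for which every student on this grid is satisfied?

1/2

(0,1)Q 2/2
(1,1)Q 3/3
(1,2)Q 5/5
(1,3)Q 2/2
(2,1)Q 3/3
(2,3)Q 2/2
(3,1)Q 1/2
(4,2)P 2/3
(5,1)P 2/2
(5,2)P 2/2
The smallest same-type fraction is 1/2 at (3,1), which reduces to 1/2. Any threshold above that leaves this student unsatisfied.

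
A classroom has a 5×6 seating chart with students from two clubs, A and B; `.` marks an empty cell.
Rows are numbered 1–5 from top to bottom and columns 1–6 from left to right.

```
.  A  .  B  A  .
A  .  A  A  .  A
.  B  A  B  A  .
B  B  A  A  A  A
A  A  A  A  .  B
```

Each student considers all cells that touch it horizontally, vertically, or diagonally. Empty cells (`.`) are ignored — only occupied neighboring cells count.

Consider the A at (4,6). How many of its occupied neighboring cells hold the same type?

2

Occupied neighbors of (4,6): (3,5)=A, (4,5)=A, (5,6)=B.
Same type (A): 2 of 3.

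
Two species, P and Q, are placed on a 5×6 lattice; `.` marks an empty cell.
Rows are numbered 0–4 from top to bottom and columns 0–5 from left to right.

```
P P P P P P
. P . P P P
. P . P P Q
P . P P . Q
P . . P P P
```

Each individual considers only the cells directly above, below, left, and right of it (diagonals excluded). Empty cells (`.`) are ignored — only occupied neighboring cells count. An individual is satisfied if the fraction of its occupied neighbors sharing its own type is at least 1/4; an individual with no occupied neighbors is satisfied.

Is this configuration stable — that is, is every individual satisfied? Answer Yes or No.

Yes

Row 0: (0,0)P 1/1 satisfied · (0,1)P 3/3 satisfied · (0,2)P 2/2 satisfied · (0,3)P 3/3 satisfied · (0,4)P 3/3 satisfied · (0,5)P 2/2 satisfied
Row 1: (1,1)P 2/2 satisfied · (1,3)P 3/3 satisfied · (1,4)P 4/4 satisfied · (1,5)P 2/3 satisfied
Row 2: (2,1)P 1/1 satisfied · (2,3)P 3/3 satisfied · (2,4)P 2/3 satisfied · (2,5)Q 1/3 satisfied
Row 3: (3,0)P 1/1 satisfied · (3,2)P 1/1 satisfied · (3,3)P 3/3 satisfied · (3,5)Q 1/2 satisfied
Row 4: (4,0)P 1/1 satisfied · (4,3)P 2/2 satisfied · (4,4)P 2/2 satisfied · (4,5)P 1/2 satisfied
All meet the threshold, so the configuration is stable.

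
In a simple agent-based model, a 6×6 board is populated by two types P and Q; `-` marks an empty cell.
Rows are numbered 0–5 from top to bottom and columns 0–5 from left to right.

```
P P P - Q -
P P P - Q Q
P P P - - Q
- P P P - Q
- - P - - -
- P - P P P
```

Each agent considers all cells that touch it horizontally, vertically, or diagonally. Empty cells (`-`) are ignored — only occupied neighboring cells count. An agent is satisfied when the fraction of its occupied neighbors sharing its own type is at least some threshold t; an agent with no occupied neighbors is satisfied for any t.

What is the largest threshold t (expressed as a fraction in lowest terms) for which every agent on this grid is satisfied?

1/1

(0,0)P 3/3
(0,1)P 5/5
(0,2)P 3/3
(0,4)Q 2/2
(1,0)P 5/5
(1,1)P 8/8
(1,2)P 5/5
(1,4)Q 3/3
(1,5)Q 3/3
(2,0)P 4/4
(2,1)P 7/7
(2,2)P 6/6
(2,5)Q 3/3
(3,1)P 5/5
(3,2)P 5/5
(3,3)P 3/3
(3,5)Q 1/1
(4,2)P 5/5
(5,1)P 1/1
(5,3)P 2/2
(5,4)P 2/2
(5,5)P 1/1
The smallest same-type fraction is 3/3 at (0,0), which reduces to 1/1. Any threshold above that leaves this agent unsatisfied.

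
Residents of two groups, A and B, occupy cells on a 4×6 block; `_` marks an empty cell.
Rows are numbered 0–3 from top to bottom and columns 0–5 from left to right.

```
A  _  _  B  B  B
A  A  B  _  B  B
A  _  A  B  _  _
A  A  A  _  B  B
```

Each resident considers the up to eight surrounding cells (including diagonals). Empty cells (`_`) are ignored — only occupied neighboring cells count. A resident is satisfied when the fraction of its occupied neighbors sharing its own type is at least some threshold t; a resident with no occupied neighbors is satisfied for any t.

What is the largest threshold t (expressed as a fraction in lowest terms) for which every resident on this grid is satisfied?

Row 0: (0,0)A 2/2 · (0,3)B 3/3 · (0,4)B 4/4 · (0,5)B 3/3
Row 1: (1,0)A 3/3 · (1,1)A 4/5 · (1,2)B 2/4 · (1,4)B 5/5 · (1,5)B 3/3
Row 2: (2,0)A 4/4 · (2,2)A 3/5 · (2,3)B 3/5
Row 3: (3,0)A 2/2 · (3,1)A 4/4 · (3,2)A 2/3 · (3,4)B 2/2 · (3,5)B 1/1
The smallest same-type fraction is 2/4 at (1,2), which reduces to 1/2. Any threshold above that leaves this resident unsatisfied.

1/2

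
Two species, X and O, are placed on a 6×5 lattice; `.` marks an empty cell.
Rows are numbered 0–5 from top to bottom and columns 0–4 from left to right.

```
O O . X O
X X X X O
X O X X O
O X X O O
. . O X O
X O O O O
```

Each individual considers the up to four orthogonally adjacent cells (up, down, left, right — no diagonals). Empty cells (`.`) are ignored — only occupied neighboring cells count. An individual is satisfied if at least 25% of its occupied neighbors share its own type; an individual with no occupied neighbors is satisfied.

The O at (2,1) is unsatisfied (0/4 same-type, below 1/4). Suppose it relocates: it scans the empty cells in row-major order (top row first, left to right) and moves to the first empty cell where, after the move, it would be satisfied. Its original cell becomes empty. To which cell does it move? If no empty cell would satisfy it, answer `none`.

Vacating (2,1). Empty cells in order:
  (0,2): 1/3 same-type → satisfied — stop here.

(0,2)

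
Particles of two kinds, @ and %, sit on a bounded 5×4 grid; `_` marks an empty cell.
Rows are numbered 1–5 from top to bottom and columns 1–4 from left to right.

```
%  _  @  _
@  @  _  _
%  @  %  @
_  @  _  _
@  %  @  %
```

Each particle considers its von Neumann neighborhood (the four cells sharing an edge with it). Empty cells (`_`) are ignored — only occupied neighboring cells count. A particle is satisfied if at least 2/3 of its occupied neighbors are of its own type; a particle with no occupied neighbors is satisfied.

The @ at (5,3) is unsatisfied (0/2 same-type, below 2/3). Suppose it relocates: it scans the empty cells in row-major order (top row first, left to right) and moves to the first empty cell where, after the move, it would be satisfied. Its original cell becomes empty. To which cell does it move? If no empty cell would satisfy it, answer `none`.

Vacating (5,3). Empty cells in order:
  (1,2): 2/3 same-type → satisfied — stop here.

(1,2)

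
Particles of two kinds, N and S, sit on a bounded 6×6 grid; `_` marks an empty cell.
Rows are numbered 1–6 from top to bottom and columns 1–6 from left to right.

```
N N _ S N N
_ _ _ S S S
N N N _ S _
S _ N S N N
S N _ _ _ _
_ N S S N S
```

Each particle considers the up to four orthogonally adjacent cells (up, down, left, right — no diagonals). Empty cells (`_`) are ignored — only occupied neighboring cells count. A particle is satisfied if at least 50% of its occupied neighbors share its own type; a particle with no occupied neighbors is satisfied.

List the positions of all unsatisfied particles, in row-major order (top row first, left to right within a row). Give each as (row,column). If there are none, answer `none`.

(1,1)N 1/1 ✓
(1,2)N 1/1 ✓
(1,4)S 1/2 ✓
(1,5)N 1/3 ✗
(1,6)N 1/2 ✓
(2,4)S 2/2 ✓
(2,5)S 3/4 ✓
(2,6)S 1/2 ✓
(3,1)N 1/2 ✓
(3,2)N 2/2 ✓
(3,3)N 2/2 ✓
(3,5)S 1/2 ✓
(4,1)S 1/2 ✓
(4,3)N 1/2 ✓
(4,4)S 0/2 ✗
(4,5)N 1/3 ✗
(4,6)N 1/1 ✓
(5,1)S 1/2 ✓
(5,2)N 1/2 ✓
(6,2)N 1/2 ✓
(6,3)S 1/2 ✓
(6,4)S 1/2 ✓
(6,5)N 0/2 ✗
(6,6)S 0/1 ✗

(1,5), (4,4), (4,5), (6,5), (6,6)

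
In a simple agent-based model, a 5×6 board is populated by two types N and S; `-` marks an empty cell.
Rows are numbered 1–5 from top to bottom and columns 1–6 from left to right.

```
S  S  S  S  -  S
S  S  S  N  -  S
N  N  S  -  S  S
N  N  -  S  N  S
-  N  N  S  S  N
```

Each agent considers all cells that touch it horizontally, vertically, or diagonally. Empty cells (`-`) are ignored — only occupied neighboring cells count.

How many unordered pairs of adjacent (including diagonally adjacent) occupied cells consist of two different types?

Scan each occupied cell's neighbors to the right and below (and the two forward diagonals) so each pair is counted once.
Row 1: S(1,1)–S(1,2)= S(1,1)–S(2,1)= S(1,1)–S(2,2)= S(1,2)–S(1,3)= S(1,2)–S(2,2)= S(1,2)–S(2,3)= S(1,2)–S(2,1)= S(1,3)–S(1,4)= S(1,3)–S(2,3)= S(1,3)–N(2,4)≠ S(1,3)–S(2,2)= S(1,4)–N(2,4)≠ S(1,4)–S(2,3)= S(1,6)–S(2,6)=  → 2/14 unlike.
Row 2: S(2,1)–S(2,2)= S(2,1)–N(3,1)≠ S(2,1)–N(3,2)≠ S(2,2)–S(2,3)= S(2,2)–N(3,2)≠ S(2,2)–S(3,3)= S(2,2)–N(3,1)≠ S(2,3)–N(2,4)≠ S(2,3)–S(3,3)= S(2,3)–N(3,2)≠ N(2,4)–S(3,5)≠ N(2,4)–S(3,3)≠ S(2,6)–S(3,6)= S(2,6)–S(3,5)=  → 8/14 unlike.
Row 3: N(3,1)–N(3,2)= N(3,1)–N(4,1)= N(3,1)–N(4,2)= N(3,2)–S(3,3)≠ N(3,2)–N(4,2)= N(3,2)–N(4,1)= S(3,3)–S(4,4)= S(3,3)–N(4,2)≠ S(3,5)–S(3,6)= S(3,5)–N(4,5)≠ S(3,5)–S(4,6)= S(3,5)–S(4,4)= S(3,6)–S(4,6)= S(3,6)–N(4,5)≠  → 4/14 unlike.
Row 4: N(4,1)–N(4,2)= N(4,1)–N(5,2)= N(4,2)–N(5,2)= N(4,2)–N(5,3)= S(4,4)–N(4,5)≠ S(4,4)–S(5,4)= S(4,4)–S(5,5)= S(4,4)–N(5,3)≠ N(4,5)–S(4,6)≠ N(4,5)–S(5,5)≠ N(4,5)–N(5,6)= N(4,5)–S(5,4)≠ S(4,6)–N(5,6)≠ S(4,6)–S(5,5)=  → 6/14 unlike.
Row 5: N(5,2)–N(5,3)= N(5,3)–S(5,4)≠ S(5,4)–S(5,5)= S(5,5)–N(5,6)≠  → 2/4 unlike.
Total adjacent occupied pairs: 60; unlike-type pairs: 22.

22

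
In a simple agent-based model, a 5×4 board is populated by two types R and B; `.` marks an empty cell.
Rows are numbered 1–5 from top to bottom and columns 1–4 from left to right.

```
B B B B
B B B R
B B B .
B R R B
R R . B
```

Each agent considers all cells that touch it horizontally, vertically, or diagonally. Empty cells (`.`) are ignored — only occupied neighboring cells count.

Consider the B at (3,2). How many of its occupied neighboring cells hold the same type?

6

Occupied neighbors of (3,2): (2,1)=B, (2,2)=B, (2,3)=B, (3,1)=B, (3,3)=B, (4,1)=B, (4,2)=R, (4,3)=R.
Same type (B): 6 of 8.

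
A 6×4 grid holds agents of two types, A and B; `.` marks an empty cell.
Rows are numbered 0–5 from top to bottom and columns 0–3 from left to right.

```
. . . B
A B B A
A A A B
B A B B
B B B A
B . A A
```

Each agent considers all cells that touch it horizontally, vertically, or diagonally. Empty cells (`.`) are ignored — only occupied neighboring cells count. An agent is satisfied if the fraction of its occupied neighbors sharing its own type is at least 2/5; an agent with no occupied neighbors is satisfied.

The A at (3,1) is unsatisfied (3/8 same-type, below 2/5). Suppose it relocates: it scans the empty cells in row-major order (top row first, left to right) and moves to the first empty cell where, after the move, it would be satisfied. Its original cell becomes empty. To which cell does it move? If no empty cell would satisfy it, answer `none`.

Vacating (3,1). Empty cells in order:
  (0,0): 1/2 same-type → satisfied — stop here.

(0,0)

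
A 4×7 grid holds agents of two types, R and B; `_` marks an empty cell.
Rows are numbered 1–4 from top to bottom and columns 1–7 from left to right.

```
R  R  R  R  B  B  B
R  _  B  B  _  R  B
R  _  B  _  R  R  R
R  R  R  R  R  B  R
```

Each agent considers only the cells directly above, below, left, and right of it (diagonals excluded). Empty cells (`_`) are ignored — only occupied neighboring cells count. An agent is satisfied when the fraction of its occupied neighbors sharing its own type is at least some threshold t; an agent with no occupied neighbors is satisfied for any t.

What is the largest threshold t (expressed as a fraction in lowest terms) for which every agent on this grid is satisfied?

0/1

Row 1: (1,1)R 2/2 · (1,2)R 2/2 · (1,3)R 2/3 · (1,4)R 1/3 · (1,5)B 1/2 · (1,6)B 2/3 · (1,7)B 2/2
Row 2: (2,1)R 2/2 · (2,3)B 2/3 · (2,4)B 1/2 · (2,6)R 1/3 · (2,7)B 1/3
Row 3: (3,1)R 2/2 · (3,3)B 1/2 · (3,5)R 2/2 · (3,6)R 3/4 · (3,7)R 2/3
Row 4: (4,1)R 2/2 · (4,2)R 2/2 · (4,3)R 2/3 · (4,4)R 2/2 · (4,5)R 2/3 · (4,6)B 0/3 · (4,7)R 1/2
The smallest same-type fraction is 0/3 at (4,6), which reduces to 0/1. Any threshold above that leaves this agent unsatisfied.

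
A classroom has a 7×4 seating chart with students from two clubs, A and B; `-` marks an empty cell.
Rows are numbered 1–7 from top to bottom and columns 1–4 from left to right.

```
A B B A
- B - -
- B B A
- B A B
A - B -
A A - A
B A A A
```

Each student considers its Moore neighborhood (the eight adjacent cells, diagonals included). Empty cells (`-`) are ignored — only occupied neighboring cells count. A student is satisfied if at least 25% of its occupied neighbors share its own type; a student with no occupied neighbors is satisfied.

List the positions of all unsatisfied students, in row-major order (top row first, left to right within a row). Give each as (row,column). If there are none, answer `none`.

(1,1), (1,4), (4,3), (7,1)

Row 1: (1,1)A 0/2 not · (1,2)B 2/3 satisfied · (1,3)B 2/3 satisfied · (1,4)A 0/1 not
Row 2: (2,2)B 4/5 satisfied
Row 3: (3,2)B 3/4 satisfied · (3,3)B 4/6 satisfied · (3,4)A 1/3 satisfied
Row 4: (4,2)B 3/5 satisfied · (4,3)A 1/6 not · (4,4)B 2/4 satisfied
Row 5: (5,1)A 2/3 satisfied · (5,3)B 2/5 satisfied
Row 6: (6,1)A 3/4 satisfied · (6,2)A 4/6 satisfied · (6,4)A 2/3 satisfied
Row 7: (7,1)B 0/3 not · (7,2)A 3/4 satisfied · (7,3)A 4/4 satisfied · (7,4)A 2/2 satisfied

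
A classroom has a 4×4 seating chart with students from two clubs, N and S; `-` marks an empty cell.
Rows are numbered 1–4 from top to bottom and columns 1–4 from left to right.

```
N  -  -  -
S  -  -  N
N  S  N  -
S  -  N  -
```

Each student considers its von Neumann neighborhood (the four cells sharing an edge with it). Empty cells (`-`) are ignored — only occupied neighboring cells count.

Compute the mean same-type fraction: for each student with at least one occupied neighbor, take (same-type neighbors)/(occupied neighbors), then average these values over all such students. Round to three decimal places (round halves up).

Row 1: (1,1)N 0/1
Row 2: (2,1)S 0/2 · (2,4)N — no occupied neighbors
Row 3: (3,1)N 0/3 · (3,2)S 0/2 · (3,3)N 1/2
Row 4: (4,1)S 0/1 · (4,3)N 1/1
Sum over 7 students: 0/1 + 0/2 + 0/3 + 0/2 + 1/2 + 0/1 + 1/1 = 3/2; mean = 3/2 ÷ 7 = 3/14 = 0.214285… → 0.214.

0.214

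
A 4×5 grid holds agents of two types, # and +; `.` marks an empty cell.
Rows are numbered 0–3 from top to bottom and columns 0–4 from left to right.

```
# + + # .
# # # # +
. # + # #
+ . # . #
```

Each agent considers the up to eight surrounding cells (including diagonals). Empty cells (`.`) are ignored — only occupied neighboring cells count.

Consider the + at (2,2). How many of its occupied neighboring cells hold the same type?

0

Occupied neighbors of (2,2): (1,1)=#, (1,2)=#, (1,3)=#, (2,1)=#, (2,3)=#, (3,2)=#.
Same type (+): 0 of 6.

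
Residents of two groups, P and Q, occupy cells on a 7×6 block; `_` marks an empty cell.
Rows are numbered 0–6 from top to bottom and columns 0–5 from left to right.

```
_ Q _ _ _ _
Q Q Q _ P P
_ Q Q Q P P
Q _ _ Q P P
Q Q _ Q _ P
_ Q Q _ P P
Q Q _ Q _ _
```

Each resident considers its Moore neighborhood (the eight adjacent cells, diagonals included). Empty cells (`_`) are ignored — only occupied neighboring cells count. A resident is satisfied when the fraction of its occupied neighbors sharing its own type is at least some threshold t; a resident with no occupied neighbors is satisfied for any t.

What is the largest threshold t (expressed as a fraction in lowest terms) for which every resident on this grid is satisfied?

(0,1)Q 3/3
(1,0)Q 3/3
(1,1)Q 5/5
(1,2)Q 5/5
(1,4)P 3/4
(1,5)P 3/3
(2,1)Q 5/5
(2,2)Q 5/5
(2,3)Q 3/6
(2,4)P 5/7
(2,5)P 5/5
(3,0)Q 3/3
(3,3)Q 3/5
(3,4)P 4/7
(3,5)P 4/4
(4,0)Q 3/3
(4,1)Q 4/4
(4,3)Q 2/4
(4,5)P 4/4
(5,1)Q 5/5
(5,2)Q 5/5
(5,4)P 2/4
(5,5)P 2/2
(6,0)Q 2/2
(6,1)Q 3/3
(6,3)Q 1/2
The smallest same-type fraction is 3/6 at (2,3), which reduces to 1/2. Any threshold above that leaves this resident unsatisfied.

1/2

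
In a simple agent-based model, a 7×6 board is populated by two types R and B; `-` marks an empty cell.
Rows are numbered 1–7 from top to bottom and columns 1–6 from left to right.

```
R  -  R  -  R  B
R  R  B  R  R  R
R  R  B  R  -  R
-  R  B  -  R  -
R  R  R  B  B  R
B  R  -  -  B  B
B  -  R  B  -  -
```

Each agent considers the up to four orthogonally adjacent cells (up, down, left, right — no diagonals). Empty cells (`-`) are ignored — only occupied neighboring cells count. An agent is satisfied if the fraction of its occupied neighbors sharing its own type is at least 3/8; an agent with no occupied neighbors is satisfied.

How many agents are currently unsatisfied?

10

Row 1: (1,1)R 1/1 ok · (1,3)R 0/1 unhappy · (1,5)R 1/2 ok · (1,6)B 0/2 unhappy
Row 2: (2,1)R 3/3 ok · (2,2)R 2/3 ok · (2,3)B 1/4 unhappy · (2,4)R 2/3 ok · (2,5)R 3/3 ok · (2,6)R 2/3 ok
Row 3: (3,1)R 2/2 ok · (3,2)R 3/4 ok · (3,3)B 2/4 ok · (3,4)R 1/2 ok · (3,6)R 1/1 ok
Row 4: (4,2)R 2/3 ok · (4,3)B 1/3 unhappy · (4,5)R 0/1 unhappy
Row 5: (5,1)R 1/2 ok · (5,2)R 4/4 ok · (5,3)R 1/3 unhappy · (5,4)B 1/2 ok · (5,5)B 2/4 ok · (5,6)R 0/2 unhappy
Row 6: (6,1)B 1/3 unhappy · (6,2)R 1/2 ok · (6,5)B 2/2 ok · (6,6)B 1/2 ok
Row 7: (7,1)B 1/1 ok · (7,3)R 0/1 unhappy · (7,4)B 0/1 unhappy
Unsatisfied: (1,3), (1,6), (2,3), (4,3), (4,5), (5,3), (5,6), (6,1), (7,3), (7,4) — 10 in total.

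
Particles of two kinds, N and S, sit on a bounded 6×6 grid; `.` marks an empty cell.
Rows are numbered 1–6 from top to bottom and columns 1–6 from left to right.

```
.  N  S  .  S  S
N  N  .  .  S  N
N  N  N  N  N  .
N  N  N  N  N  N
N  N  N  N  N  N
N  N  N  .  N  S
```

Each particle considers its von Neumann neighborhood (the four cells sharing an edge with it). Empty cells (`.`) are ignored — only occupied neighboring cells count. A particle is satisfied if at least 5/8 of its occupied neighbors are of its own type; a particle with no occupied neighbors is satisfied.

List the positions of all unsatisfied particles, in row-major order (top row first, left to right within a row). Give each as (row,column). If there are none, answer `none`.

(1,2), (1,3), (1,6), (2,5), (2,6), (6,5), (6,6)

Row 1: (1,2)N 1/2 ✗ · (1,3)S 0/1 ✗ · (1,5)S 2/2 ✓ · (1,6)S 1/2 ✗
Row 2: (2,1)N 2/2 ✓ · (2,2)N 3/3 ✓ · (2,5)S 1/3 ✗ · (2,6)N 0/2 ✗
Row 3: (3,1)N 3/3 ✓ · (3,2)N 4/4 ✓ · (3,3)N 3/3 ✓ · (3,4)N 3/3 ✓ · (3,5)N 2/3 ✓
Row 4: (4,1)N 3/3 ✓ · (4,2)N 4/4 ✓ · (4,3)N 4/4 ✓ · (4,4)N 4/4 ✓ · (4,5)N 4/4 ✓ · (4,6)N 2/2 ✓
Row 5: (5,1)N 3/3 ✓ · (5,2)N 4/4 ✓ · (5,3)N 4/4 ✓ · (5,4)N 3/3 ✓ · (5,5)N 4/4 ✓ · (5,6)N 2/3 ✓
Row 6: (6,1)N 2/2 ✓ · (6,2)N 3/3 ✓ · (6,3)N 2/2 ✓ · (6,5)N 1/2 ✗ · (6,6)S 0/2 ✗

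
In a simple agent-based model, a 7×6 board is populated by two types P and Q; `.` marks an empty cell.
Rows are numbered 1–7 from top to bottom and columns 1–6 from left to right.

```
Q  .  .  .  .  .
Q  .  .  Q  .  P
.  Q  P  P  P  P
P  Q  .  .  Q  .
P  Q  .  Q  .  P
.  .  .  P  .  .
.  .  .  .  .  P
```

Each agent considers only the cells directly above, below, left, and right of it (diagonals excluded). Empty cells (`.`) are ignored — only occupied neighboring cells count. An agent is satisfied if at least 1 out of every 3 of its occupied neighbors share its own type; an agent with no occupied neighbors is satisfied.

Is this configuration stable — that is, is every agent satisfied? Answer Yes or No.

(1,1)Q 1/1 ✓
(2,1)Q 1/1 ✓
(2,4)Q 0/1 ✗
(2,6)P 1/1 ✓
(3,2)Q 1/2 ✓
(3,3)P 1/2 ✓
(3,4)P 2/3 ✓
(3,5)P 2/3 ✓
(3,6)P 2/2 ✓
(4,1)P 1/2 ✓
(4,2)Q 2/3 ✓
(4,5)Q 0/1 ✗
(5,1)P 1/2 ✓
(5,2)Q 1/2 ✓
(5,4)Q 0/1 ✗
(5,6)P 0/0 ✓
(6,4)P 0/1 ✗
(7,6)P 0/0 ✓
For instance (2,4) has only 0/1 same-type neighbors, below 1/3.

No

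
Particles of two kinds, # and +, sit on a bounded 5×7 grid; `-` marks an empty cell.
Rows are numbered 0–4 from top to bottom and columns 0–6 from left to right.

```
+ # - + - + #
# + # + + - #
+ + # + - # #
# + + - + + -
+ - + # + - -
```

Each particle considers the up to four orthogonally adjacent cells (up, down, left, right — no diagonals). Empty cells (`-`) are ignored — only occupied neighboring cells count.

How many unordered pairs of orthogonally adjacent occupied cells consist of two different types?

17

Scan each occupied cell's neighbors to the right and below so each pair is counted once.
From row 0: 4 unlike of 6 pairs (running 4/6).
From row 1: 4 unlike of 9 pairs (running 8/15).
From row 2: 5 unlike of 8 pairs (running 13/23).
From row 3: 2 unlike of 6 pairs (running 15/29).
From row 4: 2 unlike of 2 pairs (running 17/31).
Total adjacent occupied pairs: 31; unlike-type pairs: 17.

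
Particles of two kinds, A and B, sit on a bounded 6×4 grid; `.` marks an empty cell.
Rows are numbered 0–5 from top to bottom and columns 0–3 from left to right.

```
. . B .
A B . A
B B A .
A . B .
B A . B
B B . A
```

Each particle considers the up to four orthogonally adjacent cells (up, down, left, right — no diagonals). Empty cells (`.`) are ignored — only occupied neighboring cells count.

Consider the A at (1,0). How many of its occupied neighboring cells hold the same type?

Occupied neighbors of (1,0): (2,0)=B, (1,1)=B.
Same type (A): 0 of 2.

0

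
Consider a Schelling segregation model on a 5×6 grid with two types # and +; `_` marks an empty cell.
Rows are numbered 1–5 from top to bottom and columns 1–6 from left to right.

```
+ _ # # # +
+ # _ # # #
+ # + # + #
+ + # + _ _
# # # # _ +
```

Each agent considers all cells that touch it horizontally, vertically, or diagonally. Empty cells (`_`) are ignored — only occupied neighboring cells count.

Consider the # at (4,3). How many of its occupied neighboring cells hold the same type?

5

Occupied neighbors of (4,3): (3,2)=#, (3,3)=+, (3,4)=#, (4,2)=+, (4,4)=+, (5,2)=#, (5,3)=#, (5,4)=#.
Same type (#): 5 of 8.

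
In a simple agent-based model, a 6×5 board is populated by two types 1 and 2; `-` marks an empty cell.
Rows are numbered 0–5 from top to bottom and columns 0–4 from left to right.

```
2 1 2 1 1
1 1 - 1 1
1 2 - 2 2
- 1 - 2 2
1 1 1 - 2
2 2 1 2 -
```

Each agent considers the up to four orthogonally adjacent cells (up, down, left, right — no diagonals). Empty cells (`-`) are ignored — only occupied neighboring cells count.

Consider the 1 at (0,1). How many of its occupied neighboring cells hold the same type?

1

Occupied neighbors of (0,1): (1,1)=1, (0,0)=2, (0,2)=2.
Same type (1): 1 of 3.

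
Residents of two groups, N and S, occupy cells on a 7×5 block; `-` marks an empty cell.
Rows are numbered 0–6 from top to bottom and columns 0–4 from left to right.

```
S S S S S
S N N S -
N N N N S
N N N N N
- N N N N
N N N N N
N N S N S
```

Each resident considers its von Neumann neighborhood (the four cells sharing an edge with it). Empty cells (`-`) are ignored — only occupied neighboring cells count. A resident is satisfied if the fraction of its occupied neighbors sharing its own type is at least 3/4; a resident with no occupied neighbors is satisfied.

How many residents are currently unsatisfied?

15

(0,0)S 2/2 satisfied
(0,1)S 2/3 not
(0,2)S 2/3 not
(0,3)S 3/3 satisfied
(0,4)S 1/1 satisfied
(1,0)S 1/3 not
(1,1)N 2/4 not
(1,2)N 2/4 not
(1,3)S 1/3 not
(2,0)N 2/3 not
(2,1)N 4/4 satisfied
(2,2)N 4/4 satisfied
(2,3)N 2/4 not
(2,4)S 0/2 not
(3,0)N 2/2 satisfied
(3,1)N 4/4 satisfied
(3,2)N 4/4 satisfied
(3,3)N 4/4 satisfied
(3,4)N 2/3 not
(4,1)N 3/3 satisfied
(4,2)N 4/4 satisfied
(4,3)N 4/4 satisfied
(4,4)N 3/3 satisfied
(5,0)N 2/2 satisfied
(5,1)N 4/4 satisfied
(5,2)N 3/4 satisfied
(5,3)N 4/4 satisfied
(5,4)N 2/3 not
(6,0)N 2/2 satisfied
(6,1)N 2/3 not
(6,2)S 0/3 not
(6,3)N 1/3 not
(6,4)S 0/2 not
Unsatisfied: (0,1), (0,2), (1,0), (1,1), (1,2), (1,3), (2,0), (2,3), (2,4), (3,4), (5,4), (6,1), (6,2), (6,3), (6,4) — 15 in total.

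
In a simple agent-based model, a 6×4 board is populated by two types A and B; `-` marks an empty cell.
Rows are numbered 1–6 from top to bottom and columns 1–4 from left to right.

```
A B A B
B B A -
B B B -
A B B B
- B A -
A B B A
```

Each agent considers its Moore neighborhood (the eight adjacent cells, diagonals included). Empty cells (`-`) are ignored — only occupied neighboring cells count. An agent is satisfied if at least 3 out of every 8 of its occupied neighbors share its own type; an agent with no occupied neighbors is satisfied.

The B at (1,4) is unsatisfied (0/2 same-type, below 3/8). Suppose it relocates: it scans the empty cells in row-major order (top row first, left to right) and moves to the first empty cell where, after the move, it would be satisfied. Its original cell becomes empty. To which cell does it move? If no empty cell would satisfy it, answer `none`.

Vacating (1,4). Empty cells in order:
  (2,4): 1/3 same-type → still unsatisfied.
  (3,4): 3/4 same-type → satisfied — stop here.

(3,4)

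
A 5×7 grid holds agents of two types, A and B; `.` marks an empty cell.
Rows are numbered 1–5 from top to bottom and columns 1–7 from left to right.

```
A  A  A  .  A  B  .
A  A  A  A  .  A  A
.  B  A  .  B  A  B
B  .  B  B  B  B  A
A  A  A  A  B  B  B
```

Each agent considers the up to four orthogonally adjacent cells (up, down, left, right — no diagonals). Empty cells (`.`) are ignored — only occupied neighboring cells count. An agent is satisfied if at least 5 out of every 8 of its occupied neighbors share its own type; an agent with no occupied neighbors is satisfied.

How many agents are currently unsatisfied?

Row 1: (1,1)A 2/2 satisfied · (1,2)A 3/3 satisfied · (1,3)A 2/2 satisfied · (1,5)A 0/1 not · (1,6)B 0/2 not
Row 2: (2,1)A 2/2 satisfied · (2,2)A 3/4 satisfied · (2,3)A 4/4 satisfied · (2,4)A 1/1 satisfied · (2,6)A 2/3 satisfied · (2,7)A 1/2 not
Row 3: (3,2)B 0/2 not · (3,3)A 1/3 not · (3,5)B 1/2 not · (3,6)A 1/4 not · (3,7)B 0/3 not
Row 4: (4,1)B 0/1 not · (4,3)B 1/3 not · (4,4)B 2/3 satisfied · (4,5)B 4/4 satisfied · (4,6)B 2/4 not · (4,7)A 0/3 not
Row 5: (5,1)A 1/2 not · (5,2)A 2/2 satisfied · (5,3)A 2/3 satisfied · (5,4)A 1/3 not · (5,5)B 2/3 satisfied · (5,6)B 3/3 satisfied · (5,7)B 1/2 not
Unsatisfied: (1,5), (1,6), (2,7), (3,2), (3,3), (3,5), (3,6), (3,7), (4,1), (4,3), (4,6), (4,7), (5,1), (5,4), (5,7) — 15 in total.

15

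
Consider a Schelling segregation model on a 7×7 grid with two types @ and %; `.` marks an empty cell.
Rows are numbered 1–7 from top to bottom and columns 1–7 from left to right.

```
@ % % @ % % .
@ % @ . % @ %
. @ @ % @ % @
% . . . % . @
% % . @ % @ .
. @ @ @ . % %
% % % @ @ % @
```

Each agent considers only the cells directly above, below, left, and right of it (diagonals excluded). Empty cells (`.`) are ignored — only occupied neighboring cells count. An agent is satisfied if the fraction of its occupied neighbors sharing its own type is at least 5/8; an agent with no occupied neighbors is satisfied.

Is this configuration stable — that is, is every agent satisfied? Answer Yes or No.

(1,1)@ 1/2 unhappy
(1,2)% 2/3 ok
(1,3)% 1/3 unhappy
(1,4)@ 0/2 unhappy
(1,5)% 2/3 ok
(1,6)% 1/2 unhappy
(2,1)@ 1/2 unhappy
(2,2)% 1/4 unhappy
(2,3)@ 1/3 unhappy
(2,5)% 1/3 unhappy
(2,6)@ 0/4 unhappy
(2,7)% 0/2 unhappy
(3,2)@ 1/2 unhappy
(3,3)@ 2/3 ok
(3,4)% 0/2 unhappy
(3,5)@ 0/4 unhappy
(3,6)% 0/3 unhappy
(3,7)@ 1/3 unhappy
(4,1)% 1/1 ok
(4,5)% 1/2 unhappy
(4,7)@ 1/1 ok
(5,1)% 2/2 ok
(5,2)% 1/2 unhappy
(5,4)@ 1/2 unhappy
(5,5)% 1/3 unhappy
(5,6)@ 0/2 unhappy
(6,2)@ 1/3 unhappy
(6,3)@ 2/3 ok
(6,4)@ 3/3 ok
(6,6)% 2/3 ok
(6,7)% 1/2 unhappy
(7,1)% 1/1 ok
(7,2)% 2/3 ok
(7,3)% 1/3 unhappy
(7,4)@ 2/3 ok
(7,5)@ 1/2 unhappy
(7,6)% 1/3 unhappy
(7,7)@ 0/2 unhappy
For instance (1,1) has only 1/2 same-type neighbors, below 5/8.

No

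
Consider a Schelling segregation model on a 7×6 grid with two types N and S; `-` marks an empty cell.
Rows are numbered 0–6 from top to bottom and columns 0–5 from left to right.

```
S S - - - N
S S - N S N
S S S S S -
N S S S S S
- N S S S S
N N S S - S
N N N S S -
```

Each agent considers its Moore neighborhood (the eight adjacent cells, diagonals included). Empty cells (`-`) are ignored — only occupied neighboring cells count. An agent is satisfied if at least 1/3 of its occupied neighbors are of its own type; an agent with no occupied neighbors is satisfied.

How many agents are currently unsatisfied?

Row 0: (0,0)S 3/3 ok · (0,1)S 3/3 ok · (0,5)N 1/2 ok
Row 1: (1,0)S 5/5 ok · (1,1)S 6/6 ok · (1,3)N 0/4 unhappy · (1,4)S 2/5 ok · (1,5)N 1/3 ok
Row 2: (2,0)S 4/5 ok · (2,1)S 6/7 ok · (2,2)S 6/7 ok · (2,3)S 6/7 ok · (2,4)S 5/7 ok
Row 3: (3,0)N 1/4 unhappy · (3,1)S 5/7 ok · (3,2)S 7/8 ok · (3,3)S 8/8 ok · (3,4)S 7/7 ok · (3,5)S 4/4 ok
Row 4: (4,1)N 3/7 ok · (4,2)S 6/8 ok · (4,3)S 7/7 ok · (4,4)S 7/7 ok · (4,5)S 4/4 ok
Row 5: (5,0)N 4/4 ok · (5,1)N 5/7 ok · (5,2)S 4/8 ok · (5,3)S 6/7 ok · (5,5)S 3/3 ok
Row 6: (6,0)N 3/3 ok · (6,1)N 4/5 ok · (6,2)N 2/5 ok · (6,3)S 3/4 ok · (6,4)S 3/3 ok
Unsatisfied: (1,3), (3,0) — 2 in total.

2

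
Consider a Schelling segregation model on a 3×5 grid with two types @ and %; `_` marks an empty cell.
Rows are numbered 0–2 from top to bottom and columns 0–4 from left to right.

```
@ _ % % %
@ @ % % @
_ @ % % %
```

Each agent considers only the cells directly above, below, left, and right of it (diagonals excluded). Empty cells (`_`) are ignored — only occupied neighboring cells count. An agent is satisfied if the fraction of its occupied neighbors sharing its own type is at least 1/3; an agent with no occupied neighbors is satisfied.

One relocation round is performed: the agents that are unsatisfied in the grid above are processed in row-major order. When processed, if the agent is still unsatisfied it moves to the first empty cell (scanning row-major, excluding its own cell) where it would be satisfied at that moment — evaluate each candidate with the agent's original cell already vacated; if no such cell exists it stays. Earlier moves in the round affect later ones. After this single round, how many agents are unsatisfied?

Initially unsatisfied (in order): (1,4).
  (1,4) → (0,1).
Resulting grid:
@ @ % % %
@ @ % % _
_ @ % % %
All satisfied now.

0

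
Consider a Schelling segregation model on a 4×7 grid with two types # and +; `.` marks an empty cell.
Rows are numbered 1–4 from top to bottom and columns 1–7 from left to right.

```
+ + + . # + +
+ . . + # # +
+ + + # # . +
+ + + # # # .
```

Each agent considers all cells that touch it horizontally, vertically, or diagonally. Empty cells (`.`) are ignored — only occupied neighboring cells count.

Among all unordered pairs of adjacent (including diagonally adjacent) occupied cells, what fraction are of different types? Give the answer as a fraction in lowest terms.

Scan each occupied cell's neighbors to the right and below (and the two forward diagonals) so each pair is counted once.
Row 1: +(1,1)–+(1,2)= +(1,1)–+(2,1)= +(1,2)–+(1,3)= +(1,2)–+(2,1)= +(1,3)–+(2,4)= #(1,5)–+(1,6)≠ #(1,5)–#(2,5)= #(1,5)–#(2,6)= #(1,5)–+(2,4)≠ +(1,6)–+(1,7)= +(1,6)–#(2,6)≠ +(1,6)–+(2,7)= +(1,6)–#(2,5)≠ +(1,7)–+(2,7)= +(1,7)–#(2,6)≠  → 5/15 unlike.
Row 2: +(2,1)–+(3,1)= +(2,1)–+(3,2)= +(2,4)–#(2,5)≠ +(2,4)–#(3,4)≠ +(2,4)–#(3,5)≠ +(2,4)–+(3,3)= #(2,5)–#(2,6)= #(2,5)–#(3,5)= #(2,5)–#(3,4)= #(2,6)–+(2,7)≠ #(2,6)–+(3,7)≠ #(2,6)–#(3,5)= +(2,7)–+(3,7)=  → 5/13 unlike.
Row 3: +(3,1)–+(3,2)= +(3,1)–+(4,1)= +(3,1)–+(4,2)= +(3,2)–+(3,3)= +(3,2)–+(4,2)= +(3,2)–+(4,3)= +(3,2)–+(4,1)= +(3,3)–#(3,4)≠ +(3,3)–+(4,3)= +(3,3)–#(4,4)≠ +(3,3)–+(4,2)= #(3,4)–#(3,5)= #(3,4)–#(4,4)= #(3,4)–#(4,5)= #(3,4)–+(4,3)≠ #(3,5)–#(4,5)= #(3,5)–#(4,6)= #(3,5)–#(4,4)= +(3,7)–#(4,6)≠  → 4/19 unlike.
Row 4: +(4,1)–+(4,2)= +(4,2)–+(4,3)= +(4,3)–#(4,4)≠ #(4,4)–#(4,5)= #(4,5)–#(4,6)=  → 1/5 unlike.
Total adjacent occupied pairs: 52; unlike-type pairs: 15.
15/52 is already in lowest terms.

15/52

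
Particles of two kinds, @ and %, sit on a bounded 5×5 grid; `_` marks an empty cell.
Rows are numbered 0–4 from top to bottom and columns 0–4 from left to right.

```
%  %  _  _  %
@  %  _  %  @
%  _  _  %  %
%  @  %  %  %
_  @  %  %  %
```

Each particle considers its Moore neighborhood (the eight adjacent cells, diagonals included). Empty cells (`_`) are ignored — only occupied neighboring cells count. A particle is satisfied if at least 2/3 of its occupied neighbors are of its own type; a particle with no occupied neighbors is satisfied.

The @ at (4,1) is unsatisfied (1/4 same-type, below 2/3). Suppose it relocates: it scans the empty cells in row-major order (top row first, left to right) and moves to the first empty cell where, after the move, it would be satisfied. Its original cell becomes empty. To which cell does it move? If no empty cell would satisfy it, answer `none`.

none

Vacating (4,1). Empty cells in order:
  (0,2): 0/3 same-type → still unsatisfied.
  (0,3): 1/3 same-type → still unsatisfied.
  (1,2): 0/4 same-type → still unsatisfied.
  (2,1): 2/6 same-type → still unsatisfied.
  (2,2): 1/6 same-type → still unsatisfied.
  (4,0): 1/2 same-type → still unsatisfied.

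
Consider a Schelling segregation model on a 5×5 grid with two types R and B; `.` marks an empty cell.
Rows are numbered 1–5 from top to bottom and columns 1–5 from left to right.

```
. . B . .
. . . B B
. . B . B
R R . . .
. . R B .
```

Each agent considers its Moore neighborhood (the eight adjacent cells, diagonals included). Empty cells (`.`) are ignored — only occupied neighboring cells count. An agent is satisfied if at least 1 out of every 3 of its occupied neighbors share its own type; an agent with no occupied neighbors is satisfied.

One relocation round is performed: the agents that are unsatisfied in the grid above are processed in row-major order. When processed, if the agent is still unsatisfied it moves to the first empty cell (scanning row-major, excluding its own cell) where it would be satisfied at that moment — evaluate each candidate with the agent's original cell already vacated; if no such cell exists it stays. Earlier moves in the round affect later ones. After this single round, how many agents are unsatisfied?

Initially unsatisfied (in order): (5,4).
  (5,4) → (1,1).
Resulting grid:
B . B . .
. . . B B
. . B . B
R R . . .
. . R . .
All satisfied now.

0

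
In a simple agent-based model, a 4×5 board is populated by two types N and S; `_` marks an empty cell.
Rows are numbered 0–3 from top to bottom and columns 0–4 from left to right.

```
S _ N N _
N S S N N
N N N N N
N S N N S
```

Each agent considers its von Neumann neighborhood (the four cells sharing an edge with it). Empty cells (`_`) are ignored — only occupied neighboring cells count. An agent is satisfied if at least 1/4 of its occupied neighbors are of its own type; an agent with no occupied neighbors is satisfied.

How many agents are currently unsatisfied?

3

(0,0)S 0/1 not
(0,2)N 1/2 satisfied
(0,3)N 2/2 satisfied
(1,0)N 1/3 satisfied
(1,1)S 1/3 satisfied
(1,2)S 1/4 satisfied
(1,3)N 3/4 satisfied
(1,4)N 2/2 satisfied
(2,0)N 3/3 satisfied
(2,1)N 2/4 satisfied
(2,2)N 3/4 satisfied
(2,3)N 4/4 satisfied
(2,4)N 2/3 satisfied
(3,0)N 1/2 satisfied
(3,1)S 0/3 not
(3,2)N 2/3 satisfied
(3,3)N 2/3 satisfied
(3,4)S 0/2 not
Unsatisfied: (0,0), (3,1), (3,4) — 3 in total.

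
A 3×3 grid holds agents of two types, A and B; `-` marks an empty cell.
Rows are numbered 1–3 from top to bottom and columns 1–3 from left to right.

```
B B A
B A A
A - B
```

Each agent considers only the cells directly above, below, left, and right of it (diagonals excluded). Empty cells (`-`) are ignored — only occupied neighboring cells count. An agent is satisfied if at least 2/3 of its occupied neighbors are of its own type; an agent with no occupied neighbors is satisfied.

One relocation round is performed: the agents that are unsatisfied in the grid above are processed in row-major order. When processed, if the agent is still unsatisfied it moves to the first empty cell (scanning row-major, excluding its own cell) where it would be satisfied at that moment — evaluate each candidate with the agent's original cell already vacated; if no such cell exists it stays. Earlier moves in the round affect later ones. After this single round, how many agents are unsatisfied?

6

Initially unsatisfied (in order): (1,2), (1,3), (2,1), (2,2), (3,1), (3,3).
  (1,2): no empty cell satisfies it; stays.
  (1,3) → (3,2).
  (2,1): no empty cell satisfies it; stays.
  (2,2): no empty cell satisfies it; stays.
  (3,1): no empty cell satisfies it; stays.
  (3,3): no empty cell satisfies it; stays.
Resulting grid:
B B -
B A A
A A B
Unsatisfied now: (1,2), (2,1), (2,2), (2,3), (3,1), (3,3).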